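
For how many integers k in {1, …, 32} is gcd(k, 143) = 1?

28

143 = 11·13. Inclusion–exclusion on these primes:
32 − ⌊32/11⌋ − ⌊32/13⌋ + ⌊32/143⌋ = 28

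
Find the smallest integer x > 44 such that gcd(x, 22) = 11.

Multiples of 11 above 44: 11·5, 11·6, … . Need the cofactor coprime to 22/11 = 2.
Checking s = 5, 6, … the first with gcd(s, 2) = 1 is s = 5, giving 55.

55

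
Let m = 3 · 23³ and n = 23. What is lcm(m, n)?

max exponent per prime: 3 · 23³ = 36501

36501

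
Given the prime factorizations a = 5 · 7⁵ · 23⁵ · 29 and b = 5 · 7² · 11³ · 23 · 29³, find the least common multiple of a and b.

max exponent per prime: 5 · 7⁵ · 11³ · 23⁵ · 29³ = 17557854011352064795

17557854011352064795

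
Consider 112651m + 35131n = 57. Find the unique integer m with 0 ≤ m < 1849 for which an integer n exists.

1728

Reduce mod 35131: 112651m ≡ 57 (mod 35131). With g = gcd(112651, 35131) = 19 dividing 57, divide through: 5929m ≡ 3 (mod 1849).
Since gcd(5929, 1849) = 1, m ≡ 3·(5929)⁻¹ ≡ 1728 (mod 1849). Smallest non-negative: 1728.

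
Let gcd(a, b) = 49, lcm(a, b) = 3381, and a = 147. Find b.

1127

Using ab = gcd(a,b)·lcm(a,b) = 49·3381 = 165669, we get b = 165669/147 = 1127.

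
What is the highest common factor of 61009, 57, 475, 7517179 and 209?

19

61009 = 13² · 19²; 57 = 3 · 19; 475 = 5² · 19; 7517179 = 17² · 19 · 37²; 209 = 11 · 19
gcd takes min exponent of each prime: 19 = 19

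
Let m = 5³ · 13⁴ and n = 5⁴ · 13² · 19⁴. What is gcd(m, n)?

21125

min exponent per shared prime: 5³ · 13² = 21125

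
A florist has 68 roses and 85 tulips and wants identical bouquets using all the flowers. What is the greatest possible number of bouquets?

68 = 2² · 17
85 = 5 · 17
Common: 17 = 17

17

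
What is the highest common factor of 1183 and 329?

1183 = 7 · 13²
329 = 7 · 47
Common: 7 = 7

7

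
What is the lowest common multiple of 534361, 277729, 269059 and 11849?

19601607075491

534361 = 17² · 43²; 277729 = 17² · 31²; 269059 = 7² · 17² · 19; 11849 = 17² · 41
lcm takes max exponent of each prime: 7² · 17² · 19 · 31² · 41 · 43² = 19601607075491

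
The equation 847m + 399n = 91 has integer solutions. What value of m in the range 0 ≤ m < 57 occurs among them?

10

gcd(847, 399) = 7 (Euclid: 847 = 2·399 + 49; 399 = 8·49 + 7; 49 = 7·7 + 0), and 7 | 91.
Extended Euclid: 847·(-8) + 399·(17) = 7. Scale by 13: m₀ = -104.
General solution m = m₀ + 57t; reducing mod 57 gives m = 10 (and n = -21).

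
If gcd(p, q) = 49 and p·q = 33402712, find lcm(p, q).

681688

For any two positive integers, gcd × lcm equals their product. Hence lcm = 33402712 / 49 = 681688.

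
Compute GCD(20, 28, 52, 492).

4

20 = 2² · 5; 28 = 2² · 7; 52 = 2² · 13; 492 = 2² · 3 · 41
gcd takes min exponent of each prime: 2² = 4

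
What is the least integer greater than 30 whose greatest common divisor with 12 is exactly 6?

42

gcd(t, 12) = 6 forces 6 | t; write t = 6s. Then gcd(6s, 6·2) = 6·gcd(s, 2), so need gcd(s, 2) = 1.
6s > 30 gives s ≥ 6. The least s ≥ 6 coprime to 2 is 7, so t = 6·7 = 42.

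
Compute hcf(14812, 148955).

1

14812 = 2² · 7 · 23²
148955 = 5 · 31³
Common: 1 = 1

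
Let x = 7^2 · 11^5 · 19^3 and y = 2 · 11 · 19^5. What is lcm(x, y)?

max exponent per prime: 2 · 7^2 · 11^5 · 19^5 = 39080265564802

39080265564802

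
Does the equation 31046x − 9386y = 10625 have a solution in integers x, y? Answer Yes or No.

No

By Bézout, 31046x − 9386y = 10625 has integer solutions iff gcd(31046, 9386) | 10625.
Euclid: 31046 = 3·9386 + 2888; 9386 = 3·2888 + 722; 2888 = 4·722 + 0. gcd = 722; 10625 mod 722 = 517. No.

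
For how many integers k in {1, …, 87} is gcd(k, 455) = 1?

55

455 = 5·7·13. Inclusion–exclusion on these primes:
87 − ⌊87/5⌋ − ⌊87/7⌋ − ⌊87/13⌋ + ⌊87/35⌋ + ⌊87/65⌋ + ⌊87/91⌋ − ⌊87/455⌋ = 55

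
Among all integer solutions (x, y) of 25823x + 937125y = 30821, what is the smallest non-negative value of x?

gcd(25823, 937125) = 833 (Euclid: 937125 = 36·25823 + 7497; 25823 = 3·7497 + 3332; 7497 = 2·3332 + 833; 3332 = 4·833 + 0), and 833 | 30821.
Extended Euclid: 25823·(-254) + 937125·(7) = 833. Scale by 37: x₀ = -9398.
General solution x = x₀ + 1125t; reducing mod 1125 gives x = 727 (and y = -20).

727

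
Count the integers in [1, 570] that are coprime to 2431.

451

2431 = 11·13·17. Inclusion–exclusion on these primes:
570 − ⌊570/11⌋ − ⌊570/13⌋ − ⌊570/17⌋ + ⌊570/143⌋ + ⌊570/187⌋ + ⌊570/221⌋ − ⌊570/2431⌋ = 451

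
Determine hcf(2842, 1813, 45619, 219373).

49

gcd(2842, 1813): 2842 = 1·1813 + 1029; 1813 = 1·1029 + 784; 1029 = 1·784 + 245; 784 = 3·245 + 49; 245 = 5·49 + 0 → 49
gcd(49, 45619): 45619 = 931·49 + 0 → 49
gcd(49, 219373): 219373 = 4477·49 + 0 → 49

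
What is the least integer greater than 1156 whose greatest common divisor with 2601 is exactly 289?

gcd(k, 2601) = 289 forces 289 | k; write k = 289s. Then gcd(289s, 289·9) = 289·gcd(s, 9), so need gcd(s, 9) = 1.
289s > 1156 gives s ≥ 5. The least s ≥ 5 coprime to 9 is 5, so k = 289·5 = 1445.

1445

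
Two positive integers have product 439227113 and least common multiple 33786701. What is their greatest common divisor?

13

From gcd × lcm = mn: gcd = 439227113 / 33786701 = 13.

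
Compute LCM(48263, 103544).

48263 = 17² · 167; 103544 = 2³ · 7 · 43²
max exponents: 2³ · 7 · 17² · 43² · 167 = 4997344072

4997344072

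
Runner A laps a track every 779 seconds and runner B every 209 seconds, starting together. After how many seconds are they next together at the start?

gcd first: 779 = 3·209 + 152; 209 = 1·152 + 57; 152 = 2·57 + 38; 57 = 1·38 + 19; 38 = 2·19 + 0 → gcd = 19
lcm = 779·209/gcd = 162811/19 = 8569

8569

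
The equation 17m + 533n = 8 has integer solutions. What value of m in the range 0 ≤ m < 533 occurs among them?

Euclid: 533 = 31·17 + 6; 17 = 2·6 + 5; 6 = 1·5 + 1; 5 = 5·1 + 0 → gcd = 1; 8 = 1·8.
Back-substitution yields 17·(-94) + 533·(3) = 1, so one solution is m = -94·8 = -752, n = 3·8 = 24.
Solutions in m differ by 533/1 = 533; the one in [0, 533) is -752 mod 533 = 314.

314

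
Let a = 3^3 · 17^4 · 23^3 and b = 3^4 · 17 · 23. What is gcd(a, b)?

10557

min exponent per shared prime: 3^3 · 17 · 23 = 10557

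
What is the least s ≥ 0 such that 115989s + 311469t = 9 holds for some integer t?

84545

Reduce mod 311469: 115989s ≡ 9 (mod 311469). With g = gcd(115989, 311469) = 3 dividing 9, divide through: 38663s ≡ 3 (mod 103823).
Since gcd(38663, 103823) = 1, s ≡ 3·(38663)⁻¹ ≡ 84545 (mod 103823). Smallest non-negative: 84545.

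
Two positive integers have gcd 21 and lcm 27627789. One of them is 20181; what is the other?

Using pq = gcd(p,q)·lcm(p,q) = 21·27627789 = 580183569, we get q = 580183569/20181 = 28749.

28749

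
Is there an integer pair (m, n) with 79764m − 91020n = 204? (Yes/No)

Yes

gcd(79764, 91020): 91020 = 1·79764 + 11256; 79764 = 7·11256 + 972; 11256 = 11·972 + 564; 972 = 1·564 + 408; 564 = 1·408 + 156; 408 = 2·156 + 96; 156 = 1·96 + 60; 96 = 1·60 + 36; 60 = 1·36 + 24; 36 = 1·24 + 12; 24 = 2·12 + 0 → 12
12 divides 204, so a solution exists.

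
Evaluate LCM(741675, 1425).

gcd first: 741675 = 520·1425 + 675; 1425 = 2·675 + 75; 675 = 9·75 + 0 → gcd = 75
lcm = 741675·1425/gcd = 1056886875/75 = 14091825

14091825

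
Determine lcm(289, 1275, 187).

238425

lcm(289, 1275) = 289·1275/gcd = 368475/17 = 21675
lcm(21675, 187) = 21675·187/gcd = 4053225/17 = 238425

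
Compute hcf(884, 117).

13

884 = 2² · 13 · 17
117 = 3² · 13
Common: 13 = 13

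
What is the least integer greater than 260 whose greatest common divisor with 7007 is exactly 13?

299

Multiples of 13 above 260: 13·21, 13·22, … . Need the cofactor coprime to 7007/13 = 539.
Checking s = 21, 22, … the first with gcd(s, 539) = 1 is s = 23, giving 299.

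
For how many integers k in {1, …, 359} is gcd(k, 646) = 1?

161

646 = 2·17·19. Inclusion–exclusion on these primes:
359 − ⌊359/2⌋ − ⌊359/17⌋ − ⌊359/19⌋ + ⌊359/34⌋ + ⌊359/38⌋ + ⌊359/323⌋ − ⌊359/646⌋ = 161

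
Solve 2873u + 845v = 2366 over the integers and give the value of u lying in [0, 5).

2

Euclid: 2873 = 3·845 + 338; 845 = 2·338 + 169; 338 = 2·169 + 0 → gcd = 169; 2366 = 169·14.
Back-substitution yields 2873·(-2) + 845·(7) = 169, so one solution is u = -2·14 = -28, v = 7·14 = 98.
Solutions in u differ by 845/169 = 5; the one in [0, 5) is -28 mod 5 = 2.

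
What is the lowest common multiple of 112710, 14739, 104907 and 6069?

lcm(112710, 14739) = 112710·14739/gcd = 1661232690/867 = 1916070
lcm(1916070, 104907) = 1916070·104907/gcd = 201009155490/867 = 231844470
lcm(231844470, 6069) = 231844470·6069/gcd = 1407064088430/867 = 1622911290

1622911290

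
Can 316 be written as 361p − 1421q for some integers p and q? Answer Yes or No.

Yes

gcd(361, 1421): 1421 = 3·361 + 338; 361 = 1·338 + 23; 338 = 14·23 + 16; 23 = 1·16 + 7; 16 = 2·7 + 2; 7 = 3·2 + 1; 2 = 2·1 + 0 → 1
1 divides 316, so a solution exists.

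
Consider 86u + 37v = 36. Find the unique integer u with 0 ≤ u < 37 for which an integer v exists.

3

gcd(86, 37) = 1 (Euclid: 86 = 2·37 + 12; 37 = 3·12 + 1; 12 = 12·1 + 0), and 1 | 36.
Extended Euclid: 86·(-3) + 37·(7) = 1. Scale by 36: u₀ = -108.
General solution u = u₀ + 37t; reducing mod 37 gives u = 3 (and v = -6).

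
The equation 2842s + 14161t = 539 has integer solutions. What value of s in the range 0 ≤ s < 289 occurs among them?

55

Reduce mod 14161: 2842s ≡ 539 (mod 14161). With g = gcd(2842, 14161) = 49 dividing 539, divide through: 58s ≡ 11 (mod 289).
Since gcd(58, 289) = 1, s ≡ 11·(58)⁻¹ ≡ 55 (mod 289). Smallest non-negative: 55.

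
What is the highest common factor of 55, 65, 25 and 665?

gcd(55, 65): 65 = 1·55 + 10; 55 = 5·10 + 5; 10 = 2·5 + 0 → 5
gcd(5, 25): 25 = 5·5 + 0 → 5
gcd(5, 665): 665 = 133·5 + 0 → 5

5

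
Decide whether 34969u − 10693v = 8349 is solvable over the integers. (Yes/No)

By Bézout, 34969u − 10693v = 8349 has integer solutions iff gcd(34969, 10693) | 8349.
Euclid: 34969 = 3·10693 + 2890; 10693 = 3·2890 + 2023; 2890 = 1·2023 + 867; 2023 = 2·867 + 289; 867 = 3·289 + 0. gcd = 289; 8349 mod 289 = 257. No.

No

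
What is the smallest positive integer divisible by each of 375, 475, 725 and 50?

375 = 3 · 5³; 475 = 5² · 19; 725 = 5² · 29; 50 = 2 · 5²
lcm takes max exponent of each prime: 2 · 3 · 5³ · 19 · 29 = 413250

413250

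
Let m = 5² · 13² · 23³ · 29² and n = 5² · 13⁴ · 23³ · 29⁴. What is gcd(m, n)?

43232088575

min exponent per shared prime: 5² · 13² · 23³ · 29² = 43232088575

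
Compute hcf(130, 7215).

65

Euclid: 7215 = 55·130 + 65; 130 = 2·65 + 0. Last nonzero remainder: 65.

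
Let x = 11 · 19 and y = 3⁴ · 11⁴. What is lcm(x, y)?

22532499

max exponent per prime: 3⁴ · 11⁴ · 19 = 22532499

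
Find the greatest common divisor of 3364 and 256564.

3364 = 2² · 29²
256564 = 2² · 7³ · 11 · 17
Common: 2² = 4

4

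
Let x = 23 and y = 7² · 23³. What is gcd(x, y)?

23

min exponent per shared prime: 23 = 23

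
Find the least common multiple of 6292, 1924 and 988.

4423276

lcm(6292, 1924) = 6292·1924/gcd = 12105808/52 = 232804
lcm(232804, 988) = 232804·988/gcd = 230010352/52 = 4423276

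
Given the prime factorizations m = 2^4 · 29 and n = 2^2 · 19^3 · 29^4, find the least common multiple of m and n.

max exponent per prime: 2^4 · 19^3 · 29^4 = 77619846064

77619846064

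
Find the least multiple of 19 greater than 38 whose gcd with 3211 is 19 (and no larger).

57

gcd(a, 3211) = 19 forces 19 | a; write a = 19s. Then gcd(19s, 19·169) = 19·gcd(s, 169), so need gcd(s, 169) = 1.
19s > 38 gives s ≥ 3. The least s ≥ 3 coprime to 169 is 3, so a = 19·3 = 57.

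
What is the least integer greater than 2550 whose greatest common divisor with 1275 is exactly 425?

2975

Multiples of 425 above 2550: 425·7, 425·8, … . Need the cofactor coprime to 1275/425 = 3.
Checking s = 7, 8, … the first with gcd(s, 3) = 1 is s = 7, giving 2975.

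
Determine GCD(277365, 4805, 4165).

277365 = 3 · 5 · 11 · 41²; 4805 = 5 · 31²; 4165 = 5 · 7² · 17
gcd takes min exponent of each prime: 5 = 5

5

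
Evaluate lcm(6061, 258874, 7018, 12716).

906902411492

lcm(6061, 258874) = 6061·258874/gcd = 1569035314/11 = 142639574
lcm(142639574, 7018) = 142639574·7018/gcd = 1001044530332/638 = 1569035314
lcm(1569035314, 12716) = 1569035314·12716/gcd = 19951853052824/22 = 906902411492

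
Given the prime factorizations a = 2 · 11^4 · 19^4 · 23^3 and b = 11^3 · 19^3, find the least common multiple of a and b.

max exponent per prime: 2 · 11^4 · 19^4 · 23^3 = 46429996204174

46429996204174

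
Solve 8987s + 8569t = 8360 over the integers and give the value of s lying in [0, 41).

gcd(8987, 8569) = 209 (Euclid: 8987 = 1·8569 + 418; 8569 = 20·418 + 209; 418 = 2·209 + 0), and 209 | 8360.
Extended Euclid: 8987·(-20) + 8569·(21) = 209. Scale by 40: s₀ = -800.
General solution s = s₀ + 41k; reducing mod 41 gives s = 20 (and t = -20).

20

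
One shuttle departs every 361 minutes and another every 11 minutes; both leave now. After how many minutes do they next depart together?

gcd first: 361 = 32·11 + 9; 11 = 1·9 + 2; 9 = 4·2 + 1; 2 = 2·1 + 0 → gcd = 1
lcm = 361·11/gcd = 3971/1 = 3971

3971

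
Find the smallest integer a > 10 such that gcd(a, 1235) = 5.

15

gcd(a, 1235) = 5 forces 5 | a; write a = 5s. Then gcd(5s, 5·247) = 5·gcd(s, 247), so need gcd(s, 247) = 1.
5s > 10 gives s ≥ 3. The least s ≥ 3 coprime to 247 is 3, so a = 5·3 = 15.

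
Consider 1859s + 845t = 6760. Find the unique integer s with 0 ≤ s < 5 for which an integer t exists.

0

Reduce mod 845: 1859s ≡ 6760 (mod 845). With g = gcd(1859, 845) = 169 dividing 6760, divide through: 11s ≡ 40 (mod 5).
Since gcd(11, 5) = 1, s ≡ 40·(11)⁻¹ ≡ 0 (mod 5). Smallest non-negative: 0.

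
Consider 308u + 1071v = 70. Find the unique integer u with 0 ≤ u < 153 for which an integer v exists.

gcd(308, 1071) = 7 (Euclid: 1071 = 3·308 + 147; 308 = 2·147 + 14; 147 = 10·14 + 7; 14 = 2·7 + 0), and 7 | 70.
Extended Euclid: 308·(-73) + 1071·(21) = 7. Scale by 10: u₀ = -730.
General solution u = u₀ + 153t; reducing mod 153 gives u = 35 (and v = -10).

35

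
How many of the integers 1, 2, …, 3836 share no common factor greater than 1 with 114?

Prime factors of 114: 2, 3, 19. Count integers ≤ 3836 divisible by none of them.
By inclusion–exclusion: 3836 − ⌊3836/2⌋ − ⌊3836/3⌋ − ⌊3836/19⌋ + ⌊3836/6⌋ + ⌊3836/38⌋ + ⌊3836/57⌋ − ⌊3836/114⌋ = 1212.

1212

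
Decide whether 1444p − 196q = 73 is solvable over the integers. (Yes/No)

No

By Bézout, 1444p − 196q = 73 has integer solutions iff gcd(1444, 196) | 73.
Euclid: 1444 = 7·196 + 72; 196 = 2·72 + 52; 72 = 1·52 + 20; 52 = 2·20 + 12; 20 = 1·12 + 8; 12 = 1·8 + 4; 8 = 2·4 + 0. gcd = 4; 73 mod 4 = 1. No.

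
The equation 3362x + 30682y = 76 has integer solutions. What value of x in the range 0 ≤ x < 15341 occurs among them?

Reduce mod 30682: 3362x ≡ 76 (mod 30682). With g = gcd(3362, 30682) = 2 dividing 76, divide through: 1681x ≡ 38 (mod 15341).
Since gcd(1681, 15341) = 1, x ≡ 38·(1681)⁻¹ ≡ 3906 (mod 15341). Smallest non-negative: 3906.

3906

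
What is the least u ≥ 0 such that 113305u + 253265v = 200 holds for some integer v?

3069

gcd(113305, 253265) = 5 (Euclid: 253265 = 2·113305 + 26655; 113305 = 4·26655 + 6685; 26655 = 3·6685 + 6600; 6685 = 1·6600 + 85; 6600 = 77·85 + 55; 85 = 1·55 + 30; 55 = 1·30 + 25; 30 = 1·25 + 5; 25 = 5·5 + 0), and 5 | 200.
Extended Euclid: 113305·(8941) + 253265·(-4000) = 5. Scale by 40: u₀ = 357640.
General solution u = u₀ + 50653t; reducing mod 50653 gives u = 3069 (and v = -1373).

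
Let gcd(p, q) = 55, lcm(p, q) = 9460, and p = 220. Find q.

2365

Using pq = gcd(p,q)·lcm(p,q) = 55·9460 = 520300, we get q = 520300/220 = 2365.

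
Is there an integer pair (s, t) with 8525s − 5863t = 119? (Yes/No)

No

By Bézout, 8525s − 5863t = 119 has integer solutions iff gcd(8525, 5863) | 119.
Euclid: 8525 = 1·5863 + 2662; 5863 = 2·2662 + 539; 2662 = 4·539 + 506; 539 = 1·506 + 33; 506 = 15·33 + 11; 33 = 3·11 + 0. gcd = 11; 119 mod 11 = 9. No.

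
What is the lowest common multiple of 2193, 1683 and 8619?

2193 = 3 · 17 · 43; 1683 = 3² · 11 · 17; 8619 = 3 · 13² · 17
lcm takes max exponent of each prime: 3² · 11 · 13² · 17 · 43 = 12230361

12230361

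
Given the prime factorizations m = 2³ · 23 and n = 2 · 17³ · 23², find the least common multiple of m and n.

max exponent per prime: 2³ · 17³ · 23² = 20791816

20791816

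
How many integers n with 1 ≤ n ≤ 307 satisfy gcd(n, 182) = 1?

122

182 = 2·7·13. Inclusion–exclusion on these primes:
307 − ⌊307/2⌋ − ⌊307/7⌋ − ⌊307/13⌋ + ⌊307/14⌋ + ⌊307/26⌋ + ⌊307/91⌋ − ⌊307/182⌋ = 122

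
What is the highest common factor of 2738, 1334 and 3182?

gcd(2738, 1334): 2738 = 2·1334 + 70; 1334 = 19·70 + 4; 70 = 17·4 + 2; 4 = 2·2 + 0 → 2
gcd(2, 3182): 3182 = 1591·2 + 0 → 2

2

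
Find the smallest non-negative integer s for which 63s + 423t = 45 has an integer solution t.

gcd(63, 423) = 9 (Euclid: 423 = 6·63 + 45; 63 = 1·45 + 18; 45 = 2·18 + 9; 18 = 2·9 + 0), and 9 | 45.
Extended Euclid: 63·(-20) + 423·(3) = 9. Scale by 5: s₀ = -100.
General solution s = s₀ + 47k; reducing mod 47 gives s = 41 (and t = -6).

41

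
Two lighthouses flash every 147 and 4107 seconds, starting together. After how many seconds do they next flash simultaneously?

201243

147 = 3 · 7²; 4107 = 3 · 37²
max exponents: 3 · 7² · 37² = 201243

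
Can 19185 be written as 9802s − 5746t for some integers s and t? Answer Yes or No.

gcd(9802, 5746): 9802 = 1·5746 + 4056; 5746 = 1·4056 + 1690; 4056 = 2·1690 + 676; 1690 = 2·676 + 338; 676 = 2·338 + 0 → 338
338 does not divide 19185, so a solution does not exist.

No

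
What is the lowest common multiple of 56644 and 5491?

gcd first: 56644 = 10·5491 + 1734; 5491 = 3·1734 + 289; 1734 = 6·289 + 0 → gcd = 289
lcm = 56644·5491/gcd = 311032204/289 = 1076236

1076236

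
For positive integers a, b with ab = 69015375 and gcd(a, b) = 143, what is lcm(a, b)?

Since gcd(a,b)·lcm(a,b) = ab, lcm = 69015375/143 = 482625.

482625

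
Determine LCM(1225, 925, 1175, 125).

10651375

1225 = 5² · 7²; 925 = 5² · 37; 1175 = 5² · 47; 125 = 5³
lcm takes max exponent of each prime: 5³ · 7² · 37 · 47 = 10651375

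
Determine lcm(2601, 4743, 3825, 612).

2601 = 3² · 17²; 4743 = 3² · 17 · 31; 3825 = 3² · 5² · 17; 612 = 2² · 3² · 17
lcm takes max exponent of each prime: 2² · 3² · 5² · 17² · 31 = 8063100

8063100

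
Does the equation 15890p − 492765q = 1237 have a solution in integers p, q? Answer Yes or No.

By Bézout, 15890p − 492765q = 1237 has integer solutions iff gcd(15890, 492765) | 1237.
Euclid: 492765 = 31·15890 + 175; 15890 = 90·175 + 140; 175 = 1·140 + 35; 140 = 4·35 + 0. gcd = 35; 1237 mod 35 = 12. No.

No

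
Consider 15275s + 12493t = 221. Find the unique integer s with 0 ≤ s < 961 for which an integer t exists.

759

Euclid: 15275 = 1·12493 + 2782; 12493 = 4·2782 + 1365; 2782 = 2·1365 + 52; 1365 = 26·52 + 13; 52 = 4·13 + 0 → gcd = 13; 221 = 13·17.
Back-substitution yields 15275·(-238) + 12493·(291) = 13, so one solution is s = -238·17 = -4046, t = 291·17 = 4947.
Solutions in s differ by 12493/13 = 961; the one in [0, 961) is -4046 mod 961 = 759.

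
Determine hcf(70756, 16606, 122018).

70756 = 2² · 7² · 19²; 16606 = 2 · 19² · 23; 122018 = 2 · 13² · 19²
gcd takes min exponent of each prime: 2 · 19² = 722

722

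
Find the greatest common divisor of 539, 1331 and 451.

11

539 = 7² · 11; 1331 = 11³; 451 = 11 · 41
gcd takes min exponent of each prime: 11 = 11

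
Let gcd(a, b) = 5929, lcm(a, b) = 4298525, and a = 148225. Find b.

Using ab = gcd(a,b)·lcm(a,b) = 5929·4298525 = 25485954725, we get b = 25485954725/148225 = 171941.

171941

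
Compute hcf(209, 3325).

Euclid: 3325 = 15·209 + 190; 209 = 1·190 + 19; 190 = 10·19 + 0. Last nonzero remainder: 19.

19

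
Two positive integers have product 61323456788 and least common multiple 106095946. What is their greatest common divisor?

578

gcd·lcm = product, so gcd = 61323456788/106095946 = 578.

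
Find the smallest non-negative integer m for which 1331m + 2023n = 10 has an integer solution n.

801

Euclid: 2023 = 1·1331 + 692; 1331 = 1·692 + 639; 692 = 1·639 + 53; 639 = 12·53 + 3; 53 = 17·3 + 2; 3 = 1·2 + 1; 2 = 2·1 + 0 → gcd = 1; 10 = 1·10.
Back-substitution yields 1331·(687) + 2023·(-452) = 1, so one solution is m = 687·10 = 6870, n = -452·10 = -4520.
Solutions in m differ by 2023/1 = 2023; the one in [0, 2023) is 6870 mod 2023 = 801.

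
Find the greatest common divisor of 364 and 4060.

28

Euclid: 4060 = 11·364 + 56; 364 = 6·56 + 28; 56 = 2·28 + 0. Last nonzero remainder: 28.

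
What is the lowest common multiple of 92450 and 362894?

92450 = 2 · 5² · 43²; 362894 = 2 · 7³ · 23²
max exponents: 2 · 5² · 7³ · 23² · 43² = 16774775150

16774775150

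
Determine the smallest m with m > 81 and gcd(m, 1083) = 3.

84

gcd(m, 1083) = 3 forces 3 | m; write m = 3s. Then gcd(3s, 3·361) = 3·gcd(s, 361), so need gcd(s, 361) = 1.
3s > 81 gives s ≥ 28. The least s ≥ 28 coprime to 361 is 28, so m = 3·28 = 84.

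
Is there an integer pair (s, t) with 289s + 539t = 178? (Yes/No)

Yes

By Bézout, 289s + 539t = 178 has integer solutions iff gcd(289, 539) | 178.
Euclid: 539 = 1·289 + 250; 289 = 1·250 + 39; 250 = 6·39 + 16; 39 = 2·16 + 7; 16 = 2·7 + 2; 7 = 3·2 + 1; 2 = 2·1 + 0. gcd = 1; 178 mod 1 = 0. Yes.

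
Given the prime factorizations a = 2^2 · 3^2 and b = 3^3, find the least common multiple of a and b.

max exponent per prime: 2^2 · 3^3 = 108

108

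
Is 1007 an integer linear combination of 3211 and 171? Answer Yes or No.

Yes

gcd(3211, 171): 3211 = 18·171 + 133; 171 = 1·133 + 38; 133 = 3·38 + 19; 38 = 2·19 + 0 → 19
19 divides 1007, so a solution exists.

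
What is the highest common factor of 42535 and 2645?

Euclid: 42535 = 16·2645 + 215; 2645 = 12·215 + 65; 215 = 3·65 + 20; 65 = 3·20 + 5; 20 = 4·5 + 0. Last nonzero remainder: 5.

5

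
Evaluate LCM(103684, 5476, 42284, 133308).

13504352752044

lcm(103684, 5476) = 103684·5476/gcd = 567773584/4 = 141943396
lcm(141943396, 42284) = 141943396·42284/gcd = 6001934556464/4 = 1500483639116
lcm(1500483639116, 133308) = 1500483639116·133308/gcd = 200026472963275728/14812 = 13504352752044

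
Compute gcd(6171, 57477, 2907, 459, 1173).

51

gcd(6171, 57477): 57477 = 9·6171 + 1938; 6171 = 3·1938 + 357; 1938 = 5·357 + 153; 357 = 2·153 + 51; 153 = 3·51 + 0 → 51
gcd(51, 2907): 2907 = 57·51 + 0 → 51
gcd(51, 459): 459 = 9·51 + 0 → 51
gcd(51, 1173): 1173 = 23·51 + 0 → 51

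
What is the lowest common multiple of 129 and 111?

gcd first: 129 = 1·111 + 18; 111 = 6·18 + 3; 18 = 6·3 + 0 → gcd = 3
lcm = 129·111/gcd = 14319/3 = 4773

4773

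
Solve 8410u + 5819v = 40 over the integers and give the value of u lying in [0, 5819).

685

gcd(8410, 5819) = 1 (Euclid: 8410 = 1·5819 + 2591; 5819 = 2·2591 + 637; 2591 = 4·637 + 43; 637 = 14·43 + 35; 43 = 1·35 + 8; 35 = 4·8 + 3; 8 = 2·3 + 2; 3 = 1·2 + 1; 2 = 2·1 + 0), and 1 | 40.
Extended Euclid: 8410·(-2165) + 5819·(3129) = 1. Scale by 40: u₀ = -86600.
General solution u = u₀ + 5819t; reducing mod 5819 gives u = 685 (and v = -990).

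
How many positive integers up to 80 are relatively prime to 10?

Prime factors of 10: 2, 5. Count integers ≤ 80 divisible by none of them.
By inclusion–exclusion: 80 − ⌊80/2⌋ − ⌊80/5⌋ + ⌊80/10⌋ = 32.

32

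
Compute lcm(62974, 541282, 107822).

39948862791838

lcm(62974, 541282) = 62974·541282/gcd = 34086692668/46 = 741015058
lcm(741015058, 107822) = 741015058·107822/gcd = 79897725583676/2 = 39948862791838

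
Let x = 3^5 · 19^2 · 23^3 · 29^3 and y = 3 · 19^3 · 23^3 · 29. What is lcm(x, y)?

max exponent per prime: 3^5 · 19^3 · 23^3 · 29^3 = 494589142447731

494589142447731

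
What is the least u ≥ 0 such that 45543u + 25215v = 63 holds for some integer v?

356

Reduce mod 25215: 45543u ≡ 63 (mod 25215). With g = gcd(45543, 25215) = 3 dividing 63, divide through: 15181u ≡ 21 (mod 8405).
Since gcd(15181, 8405) = 1, u ≡ 21·(15181)⁻¹ ≡ 356 (mod 8405). Smallest non-negative: 356.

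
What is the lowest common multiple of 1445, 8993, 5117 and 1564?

920343620

lcm(1445, 8993) = 1445·8993/gcd = 12994885/17 = 764405
lcm(764405, 5117) = 764405·5117/gcd = 3911460385/17 = 230085905
lcm(230085905, 1564) = 230085905·1564/gcd = 359854355420/391 = 920343620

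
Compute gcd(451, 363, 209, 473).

11

451 = 11 · 41; 363 = 3 · 11²; 209 = 11 · 19; 473 = 11 · 43
gcd takes min exponent of each prime: 11 = 11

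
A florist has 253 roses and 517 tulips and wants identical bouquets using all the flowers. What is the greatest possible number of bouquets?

11

253 = 11 · 23
517 = 11 · 47
Common: 11 = 11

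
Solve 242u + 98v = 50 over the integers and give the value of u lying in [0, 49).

16

Reduce mod 98: 242u ≡ 50 (mod 98). With g = gcd(242, 98) = 2 dividing 50, divide through: 121u ≡ 25 (mod 49).
Since gcd(121, 49) = 1, u ≡ 25·(121)⁻¹ ≡ 16 (mod 49). Smallest non-negative: 16.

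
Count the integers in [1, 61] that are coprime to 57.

57 = 3·19. Inclusion–exclusion on these primes:
61 − ⌊61/3⌋ − ⌊61/19⌋ + ⌊61/57⌋ = 39

39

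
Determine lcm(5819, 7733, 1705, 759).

5819 = 11 · 23²; 7733 = 11 · 19 · 37; 1705 = 5 · 11 · 31; 759 = 3 · 11 · 23
lcm takes max exponent of each prime: 3 · 5 · 11 · 19 · 23² · 31 · 37 = 1902202005

1902202005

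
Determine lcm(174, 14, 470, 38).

174 = 2 · 3 · 29; 14 = 2 · 7; 470 = 2 · 5 · 47; 38 = 2 · 19
lcm takes max exponent of each prime: 2 · 3 · 5 · 7 · 19 · 29 · 47 = 5438370

5438370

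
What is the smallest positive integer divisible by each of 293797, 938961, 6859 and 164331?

293797 = 7 · 19 · 47²; 938961 = 3² · 17² · 19²; 6859 = 19³; 164331 = 3² · 19 · 31²
lcm takes max exponent of each prime: 3² · 7 · 17² · 19³ · 31² · 47² = 265105231845237

265105231845237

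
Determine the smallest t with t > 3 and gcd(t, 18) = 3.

15

Multiples of 3 above 3: 3·2, 3·3, … . Need the cofactor coprime to 18/3 = 6.
Checking s = 2, 3, … the first with gcd(s, 6) = 1 is s = 5, giving 15.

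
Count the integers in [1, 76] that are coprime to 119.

Prime factors of 119: 7, 17. Count integers ≤ 76 divisible by none of them.
By inclusion–exclusion: 76 − ⌊76/7⌋ − ⌊76/17⌋ + ⌊76/119⌋ = 62.

62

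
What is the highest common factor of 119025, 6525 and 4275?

225

gcd(119025, 6525): 119025 = 18·6525 + 1575; 6525 = 4·1575 + 225; 1575 = 7·225 + 0 → 225
gcd(225, 4275): 4275 = 19·225 + 0 → 225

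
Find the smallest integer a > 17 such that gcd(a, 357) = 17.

gcd(a, 357) = 17 forces 17 | a; write a = 17s. Then gcd(17s, 17·21) = 17·gcd(s, 21), so need gcd(s, 21) = 1.
17s > 17 gives s ≥ 2. The least s ≥ 2 coprime to 21 is 2, so a = 17·2 = 34.

34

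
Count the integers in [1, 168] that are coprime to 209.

145

209 = 11·19. Inclusion–exclusion on these primes:
168 − ⌊168/11⌋ − ⌊168/19⌋ + ⌊168/209⌋ = 145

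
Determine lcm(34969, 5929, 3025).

42837025

34969 = 11² · 17²; 5929 = 7² · 11²; 3025 = 5² · 11²
lcm takes max exponent of each prime: 5² · 7² · 11² · 17² = 42837025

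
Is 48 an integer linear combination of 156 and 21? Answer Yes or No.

Yes

By Bézout, 156s − 21t = 48 has integer solutions iff gcd(156, 21) | 48.
Euclid: 156 = 7·21 + 9; 21 = 2·9 + 3; 9 = 3·3 + 0. gcd = 3; 48 mod 3 = 0. Yes.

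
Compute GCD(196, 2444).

4

196 = 2² · 7²
2444 = 2² · 13 · 47
Common: 2² = 4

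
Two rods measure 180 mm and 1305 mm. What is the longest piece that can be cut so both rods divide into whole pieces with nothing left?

Euclid: 1305 = 7·180 + 45; 180 = 4·45 + 0. Last nonzero remainder: 45.

45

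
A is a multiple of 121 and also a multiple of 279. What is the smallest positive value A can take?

33759

gcd first: 279 = 2·121 + 37; 121 = 3·37 + 10; 37 = 3·10 + 7; 10 = 1·7 + 3; 7 = 2·3 + 1; 3 = 3·1 + 0 → gcd = 1
lcm = 121·279/gcd = 33759/1 = 33759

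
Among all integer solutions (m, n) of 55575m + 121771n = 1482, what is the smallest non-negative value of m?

401

gcd(55575, 121771) = 247 (Euclid: 121771 = 2·55575 + 10621; 55575 = 5·10621 + 2470; 10621 = 4·2470 + 741; 2470 = 3·741 + 247; 741 = 3·247 + 0), and 247 | 1482.
Extended Euclid: 55575·(149) + 121771·(-68) = 247. Scale by 6: m₀ = 894.
General solution m = m₀ + 493t; reducing mod 493 gives m = 401 (and n = -183).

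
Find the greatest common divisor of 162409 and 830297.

Euclid: 830297 = 5·162409 + 18252; 162409 = 8·18252 + 16393; 18252 = 1·16393 + 1859; 16393 = 8·1859 + 1521; 1859 = 1·1521 + 338; 1521 = 4·338 + 169; 338 = 2·169 + 0. Last nonzero remainder: 169.

169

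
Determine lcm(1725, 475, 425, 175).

3900225

1725 = 3 · 5² · 23; 475 = 5² · 19; 425 = 5² · 17; 175 = 5² · 7
lcm takes max exponent of each prime: 3 · 5² · 7 · 17 · 19 · 23 = 3900225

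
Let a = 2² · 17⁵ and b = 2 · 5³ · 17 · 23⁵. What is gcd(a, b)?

34

min exponent per shared prime: 2 · 17 = 34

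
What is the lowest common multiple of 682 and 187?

11594

gcd first: 682 = 3·187 + 121; 187 = 1·121 + 66; 121 = 1·66 + 55; 66 = 1·55 + 11; 55 = 5·11 + 0 → gcd = 11
lcm = 682·187/gcd = 127534/11 = 11594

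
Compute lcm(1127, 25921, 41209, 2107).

937381123

1127 = 7² · 23; 25921 = 7² · 23²; 41209 = 7² · 29²; 2107 = 7² · 43
lcm takes max exponent of each prime: 7² · 23² · 29² · 43 = 937381123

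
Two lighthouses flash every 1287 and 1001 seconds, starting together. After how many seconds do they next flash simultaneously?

9009

1287 = 3² · 11 · 13; 1001 = 7 · 11 · 13
max exponents: 3² · 7 · 11 · 13 = 9009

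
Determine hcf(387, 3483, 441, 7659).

gcd(387, 3483): 3483 = 9·387 + 0 → 387
gcd(387, 441): 441 = 1·387 + 54; 387 = 7·54 + 9; 54 = 6·9 + 0 → 9
gcd(9, 7659): 7659 = 851·9 + 0 → 9

9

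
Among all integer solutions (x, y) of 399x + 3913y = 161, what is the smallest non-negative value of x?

Euclid: 3913 = 9·399 + 322; 399 = 1·322 + 77; 322 = 4·77 + 14; 77 = 5·14 + 7; 14 = 2·7 + 0 → gcd = 7; 161 = 7·23.
Back-substitution yields 399·(255) + 3913·(-26) = 7, so one solution is x = 255·23 = 5865, y = -26·23 = -598.
Solutions in x differ by 3913/7 = 559; the one in [0, 559) is 5865 mod 559 = 275.

275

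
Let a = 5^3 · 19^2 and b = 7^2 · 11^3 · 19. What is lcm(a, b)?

max exponent per prime: 5^3 · 7^2 · 11^3 · 19^2 = 2943007375

2943007375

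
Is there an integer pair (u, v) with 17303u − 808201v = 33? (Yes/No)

Yes

By Bézout, 17303u − 808201v = 33 has integer solutions iff gcd(17303, 808201) | 33.
Euclid: 808201 = 46·17303 + 12263; 17303 = 1·12263 + 5040; 12263 = 2·5040 + 2183; 5040 = 2·2183 + 674; 2183 = 3·674 + 161; 674 = 4·161 + 30; 161 = 5·30 + 11; 30 = 2·11 + 8; 11 = 1·8 + 3; 8 = 2·3 + 2; 3 = 1·2 + 1; 2 = 2·1 + 0. gcd = 1; 33 mod 1 = 0. Yes.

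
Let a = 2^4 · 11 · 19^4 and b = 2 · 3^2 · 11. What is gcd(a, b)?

min exponent per shared prime: 2 · 11 = 22

22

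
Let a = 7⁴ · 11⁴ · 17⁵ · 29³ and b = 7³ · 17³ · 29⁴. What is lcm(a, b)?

35302015327807032497

max exponent per prime: 7⁴ · 11⁴ · 17⁵ · 29⁴ = 35302015327807032497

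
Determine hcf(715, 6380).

55

Euclid: 6380 = 8·715 + 660; 715 = 1·660 + 55; 660 = 12·55 + 0. Last nonzero remainder: 55.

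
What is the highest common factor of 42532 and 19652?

4

42532 = 2² · 7³ · 31
19652 = 2² · 17³
Common: 2² = 4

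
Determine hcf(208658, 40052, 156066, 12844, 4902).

38

208658 = 2 · 17² · 19²; 40052 = 2² · 17 · 19 · 31; 156066 = 2 · 3 · 19 · 37²; 12844 = 2² · 13² · 19; 4902 = 2 · 3 · 19 · 43
gcd takes min exponent of each prime: 2 · 19 = 38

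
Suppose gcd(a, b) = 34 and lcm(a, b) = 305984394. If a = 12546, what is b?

829226

Using ab = gcd(a,b)·lcm(a,b) = 34·305984394 = 10403469396, we get b = 10403469396/12546 = 829226.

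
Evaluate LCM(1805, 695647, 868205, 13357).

1673031035

1805 = 5 · 19²; 695647 = 19² · 41 · 47; 868205 = 5 · 13 · 19² · 37; 13357 = 19² · 37
lcm takes max exponent of each prime: 5 · 13 · 19² · 37 · 41 · 47 = 1673031035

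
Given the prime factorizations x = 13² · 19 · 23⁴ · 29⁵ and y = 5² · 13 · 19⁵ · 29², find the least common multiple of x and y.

60047654965472778071975

max exponent per prime: 5² · 13² · 19⁵ · 23⁴ · 29⁵ = 60047654965472778071975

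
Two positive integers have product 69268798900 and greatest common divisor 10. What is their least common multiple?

gcd·lcm = product, so lcm = 69268798900/10 = 6926879890.

6926879890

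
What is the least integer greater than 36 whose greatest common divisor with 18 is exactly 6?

42

gcd(x, 18) = 6 forces 6 | x; write x = 6s. Then gcd(6s, 6·3) = 6·gcd(s, 3), so need gcd(s, 3) = 1.
6s > 36 gives s ≥ 7. The least s ≥ 7 coprime to 3 is 7, so x = 6·7 = 42.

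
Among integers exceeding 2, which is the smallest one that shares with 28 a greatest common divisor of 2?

28 = 2·14. Any t with gcd(t, 28) = 2 is a multiple of 2, say 2s, with s coprime to 14.
Need s > 2/2, so s ≥ 2. First s ≥ 2 with gcd(s, 14) = 1 is s = 3. Thus t = 2·3 = 6.

6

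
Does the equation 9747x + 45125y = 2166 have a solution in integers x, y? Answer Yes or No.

Yes

gcd(9747, 45125): 45125 = 4·9747 + 6137; 9747 = 1·6137 + 3610; 6137 = 1·3610 + 2527; 3610 = 1·2527 + 1083; 2527 = 2·1083 + 361; 1083 = 3·361 + 0 → 361
361 divides 2166, so a solution exists.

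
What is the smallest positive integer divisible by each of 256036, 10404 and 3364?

560063643876

256036 = 2² · 11² · 23²; 10404 = 2² · 3² · 17²; 3364 = 2² · 29²
lcm takes max exponent of each prime: 2² · 3² · 11² · 17² · 23² · 29² = 560063643876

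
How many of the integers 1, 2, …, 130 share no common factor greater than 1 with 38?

Prime factors of 38: 2, 19. Count integers ≤ 130 divisible by none of them.
By inclusion–exclusion: 130 − ⌊130/2⌋ − ⌊130/19⌋ + ⌊130/38⌋ = 62.

62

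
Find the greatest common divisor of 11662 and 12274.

11662 = 2 · 7³ · 17
12274 = 2 · 17 · 19²
Common: 2 · 17 = 34

34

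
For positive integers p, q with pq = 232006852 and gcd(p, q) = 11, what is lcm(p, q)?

21091532

For any two positive integers, gcd × lcm equals their product. Hence lcm = 232006852 / 11 = 21091532.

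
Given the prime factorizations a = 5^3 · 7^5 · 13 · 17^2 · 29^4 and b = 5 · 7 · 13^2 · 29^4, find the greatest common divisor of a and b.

321812855

min exponent per shared prime: 5 · 7 · 13 · 29^4 = 321812855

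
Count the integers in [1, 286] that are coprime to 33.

173

33 = 3·11. Inclusion–exclusion on these primes:
286 − ⌊286/3⌋ − ⌊286/11⌋ + ⌊286/33⌋ = 173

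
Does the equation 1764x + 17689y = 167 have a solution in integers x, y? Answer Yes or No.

No

By Bézout, 1764x + 17689y = 167 has integer solutions iff gcd(1764, 17689) | 167.
Euclid: 17689 = 10·1764 + 49; 1764 = 36·49 + 0. gcd = 49; 167 mod 49 = 20. No.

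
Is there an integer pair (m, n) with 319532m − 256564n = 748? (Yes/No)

By Bézout, 319532m − 256564n = 748 has integer solutions iff gcd(319532, 256564) | 748.
Euclid: 319532 = 1·256564 + 62968; 256564 = 4·62968 + 4692; 62968 = 13·4692 + 1972; 4692 = 2·1972 + 748; 1972 = 2·748 + 476; 748 = 1·476 + 272; 476 = 1·272 + 204; 272 = 1·204 + 68; 204 = 3·68 + 0. gcd = 68; 748 mod 68 = 0. Yes.

Yes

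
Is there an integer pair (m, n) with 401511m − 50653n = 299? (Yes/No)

gcd(401511, 50653): 401511 = 7·50653 + 46940; 50653 = 1·46940 + 3713; 46940 = 12·3713 + 2384; 3713 = 1·2384 + 1329; 2384 = 1·1329 + 1055; 1329 = 1·1055 + 274; 1055 = 3·274 + 233; 274 = 1·233 + 41; 233 = 5·41 + 28; 41 = 1·28 + 13; 28 = 2·13 + 2; 13 = 6·2 + 1; 2 = 2·1 + 0 → 1
1 divides 299, so a solution exists.

Yes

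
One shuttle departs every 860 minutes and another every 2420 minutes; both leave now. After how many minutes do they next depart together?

gcd first: 2420 = 2·860 + 700; 860 = 1·700 + 160; 700 = 4·160 + 60; 160 = 2·60 + 40; 60 = 1·40 + 20; 40 = 2·20 + 0 → gcd = 20
lcm = 860·2420/gcd = 2081200/20 = 104060

104060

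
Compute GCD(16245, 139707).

3249

Euclid: 139707 = 8·16245 + 9747; 16245 = 1·9747 + 6498; 9747 = 1·6498 + 3249; 6498 = 2·3249 + 0. Last nonzero remainder: 3249.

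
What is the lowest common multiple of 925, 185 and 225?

925 = 5² · 37; 185 = 5 · 37; 225 = 3² · 5²
lcm takes max exponent of each prime: 3² · 5² · 37 = 8325

8325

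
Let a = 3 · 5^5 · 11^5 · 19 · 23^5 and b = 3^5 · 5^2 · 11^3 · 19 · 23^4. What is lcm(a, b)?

14955898259275565625

max exponent per prime: 3^5 · 5^5 · 11^5 · 19 · 23^5 = 14955898259275565625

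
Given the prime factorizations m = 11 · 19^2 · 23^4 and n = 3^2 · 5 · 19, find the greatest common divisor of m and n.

min exponent per shared prime: 19 = 19

19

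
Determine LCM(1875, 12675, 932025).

3937805625

1875 = 3 · 5⁴; 12675 = 3 · 5² · 13²; 932025 = 3 · 5² · 17² · 43
lcm takes max exponent of each prime: 3 · 5⁴ · 13² · 17² · 43 = 3937805625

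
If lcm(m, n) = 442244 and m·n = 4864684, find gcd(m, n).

gcd·lcm = product, so gcd = 4864684/442244 = 11.

11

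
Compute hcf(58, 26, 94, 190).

2

gcd(58, 26): 58 = 2·26 + 6; 26 = 4·6 + 2; 6 = 3·2 + 0 → 2
gcd(2, 94): 94 = 47·2 + 0 → 2
gcd(2, 190): 190 = 95·2 + 0 → 2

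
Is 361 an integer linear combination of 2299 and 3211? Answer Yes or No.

gcd(2299, 3211): 3211 = 1·2299 + 912; 2299 = 2·912 + 475; 912 = 1·475 + 437; 475 = 1·437 + 38; 437 = 11·38 + 19; 38 = 2·19 + 0 → 19
19 divides 361, so a solution exists.

Yes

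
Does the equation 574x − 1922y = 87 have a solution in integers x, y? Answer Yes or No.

gcd(574, 1922): 1922 = 3·574 + 200; 574 = 2·200 + 174; 200 = 1·174 + 26; 174 = 6·26 + 18; 26 = 1·18 + 8; 18 = 2·8 + 2; 8 = 4·2 + 0 → 2
2 does not divide 87, so a solution does not exist.

No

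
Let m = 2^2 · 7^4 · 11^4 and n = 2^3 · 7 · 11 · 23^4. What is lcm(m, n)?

78698097171848

max exponent per prime: 2^3 · 7^4 · 11^4 · 23^4 = 78698097171848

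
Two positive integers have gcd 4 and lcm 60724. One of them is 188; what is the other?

a·b = gcd·lcm = 4·60724 = 242896, so b = 242896/188 = 1292.

1292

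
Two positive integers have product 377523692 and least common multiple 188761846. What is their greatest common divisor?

2

From gcd × lcm = pq: gcd = 377523692 / 188761846 = 2.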